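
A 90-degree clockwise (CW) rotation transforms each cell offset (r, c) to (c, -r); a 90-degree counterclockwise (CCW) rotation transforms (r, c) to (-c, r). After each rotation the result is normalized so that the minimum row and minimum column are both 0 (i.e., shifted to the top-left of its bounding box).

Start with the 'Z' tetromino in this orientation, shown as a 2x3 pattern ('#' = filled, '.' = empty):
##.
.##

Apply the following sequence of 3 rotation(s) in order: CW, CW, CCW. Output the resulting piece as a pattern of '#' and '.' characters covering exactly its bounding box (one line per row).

Start:
##.
.##
After rotation 1 (CW):
.#
##
#.
After rotation 2 (CW):
##.
.##
After rotation 3 (CCW):
.#
##
#.

Answer: .#
##
#.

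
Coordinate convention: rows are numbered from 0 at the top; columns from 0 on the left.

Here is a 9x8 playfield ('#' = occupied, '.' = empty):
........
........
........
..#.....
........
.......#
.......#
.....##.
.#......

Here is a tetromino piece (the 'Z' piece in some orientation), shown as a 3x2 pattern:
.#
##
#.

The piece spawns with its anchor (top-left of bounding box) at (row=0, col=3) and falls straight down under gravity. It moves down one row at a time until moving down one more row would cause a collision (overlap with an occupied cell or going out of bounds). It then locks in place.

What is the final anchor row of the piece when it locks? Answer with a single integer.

Answer: 6

Derivation:
Spawn at (row=0, col=3). Try each row:
  row 0: fits
  row 1: fits
  row 2: fits
  row 3: fits
  row 4: fits
  row 5: fits
  row 6: fits
  row 7: blocked -> lock at row 6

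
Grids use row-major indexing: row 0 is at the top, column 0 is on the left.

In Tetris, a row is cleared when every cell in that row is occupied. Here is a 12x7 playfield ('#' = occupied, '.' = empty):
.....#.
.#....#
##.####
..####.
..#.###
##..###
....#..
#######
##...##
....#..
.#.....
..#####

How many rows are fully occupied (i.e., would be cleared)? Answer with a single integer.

Check each row:
  row 0: 6 empty cells -> not full
  row 1: 5 empty cells -> not full
  row 2: 1 empty cell -> not full
  row 3: 3 empty cells -> not full
  row 4: 3 empty cells -> not full
  row 5: 2 empty cells -> not full
  row 6: 6 empty cells -> not full
  row 7: 0 empty cells -> FULL (clear)
  row 8: 3 empty cells -> not full
  row 9: 6 empty cells -> not full
  row 10: 6 empty cells -> not full
  row 11: 2 empty cells -> not full
Total rows cleared: 1

Answer: 1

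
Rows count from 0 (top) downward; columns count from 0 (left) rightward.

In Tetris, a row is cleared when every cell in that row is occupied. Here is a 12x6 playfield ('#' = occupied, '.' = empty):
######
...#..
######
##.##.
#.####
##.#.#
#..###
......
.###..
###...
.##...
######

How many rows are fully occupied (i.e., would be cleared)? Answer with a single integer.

Answer: 3

Derivation:
Check each row:
  row 0: 0 empty cells -> FULL (clear)
  row 1: 5 empty cells -> not full
  row 2: 0 empty cells -> FULL (clear)
  row 3: 2 empty cells -> not full
  row 4: 1 empty cell -> not full
  row 5: 2 empty cells -> not full
  row 6: 2 empty cells -> not full
  row 7: 6 empty cells -> not full
  row 8: 3 empty cells -> not full
  row 9: 3 empty cells -> not full
  row 10: 4 empty cells -> not full
  row 11: 0 empty cells -> FULL (clear)
Total rows cleared: 3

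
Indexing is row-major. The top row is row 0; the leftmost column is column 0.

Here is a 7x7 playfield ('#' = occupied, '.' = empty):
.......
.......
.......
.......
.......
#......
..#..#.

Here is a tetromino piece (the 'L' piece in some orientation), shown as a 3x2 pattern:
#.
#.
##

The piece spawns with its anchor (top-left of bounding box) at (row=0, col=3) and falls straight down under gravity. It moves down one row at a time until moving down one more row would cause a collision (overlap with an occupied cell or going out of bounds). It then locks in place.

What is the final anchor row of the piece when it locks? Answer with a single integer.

Spawn at (row=0, col=3). Try each row:
  row 0: fits
  row 1: fits
  row 2: fits
  row 3: fits
  row 4: fits
  row 5: blocked -> lock at row 4

Answer: 4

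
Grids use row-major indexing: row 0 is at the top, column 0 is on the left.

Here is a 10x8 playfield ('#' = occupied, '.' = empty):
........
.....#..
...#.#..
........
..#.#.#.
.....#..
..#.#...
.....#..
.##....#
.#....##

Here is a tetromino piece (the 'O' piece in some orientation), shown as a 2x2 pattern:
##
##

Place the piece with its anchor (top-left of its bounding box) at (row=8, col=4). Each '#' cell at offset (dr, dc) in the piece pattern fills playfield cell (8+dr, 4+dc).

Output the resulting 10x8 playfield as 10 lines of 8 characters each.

Fill (8+0,4+0) = (8,4)
Fill (8+0,4+1) = (8,5)
Fill (8+1,4+0) = (9,4)
Fill (8+1,4+1) = (9,5)

Answer: ........
.....#..
...#.#..
........
..#.#.#.
.....#..
..#.#...
.....#..
.##.##.#
.#..####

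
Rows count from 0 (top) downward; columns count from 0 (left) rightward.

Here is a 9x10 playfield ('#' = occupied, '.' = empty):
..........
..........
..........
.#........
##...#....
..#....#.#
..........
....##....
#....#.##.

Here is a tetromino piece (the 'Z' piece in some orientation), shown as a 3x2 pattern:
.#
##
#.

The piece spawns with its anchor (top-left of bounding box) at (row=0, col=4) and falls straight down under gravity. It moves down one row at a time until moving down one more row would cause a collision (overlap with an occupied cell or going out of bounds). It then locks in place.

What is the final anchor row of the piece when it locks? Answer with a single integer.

Spawn at (row=0, col=4). Try each row:
  row 0: fits
  row 1: fits
  row 2: fits
  row 3: blocked -> lock at row 2

Answer: 2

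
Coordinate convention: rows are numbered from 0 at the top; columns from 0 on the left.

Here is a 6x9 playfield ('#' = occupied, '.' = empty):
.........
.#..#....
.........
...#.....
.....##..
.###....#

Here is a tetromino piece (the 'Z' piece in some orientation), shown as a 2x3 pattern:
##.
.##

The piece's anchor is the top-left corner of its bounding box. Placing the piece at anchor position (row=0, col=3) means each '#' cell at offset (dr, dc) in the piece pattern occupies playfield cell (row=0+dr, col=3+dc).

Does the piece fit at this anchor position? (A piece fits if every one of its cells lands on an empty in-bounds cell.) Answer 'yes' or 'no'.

Check each piece cell at anchor (0, 3):
  offset (0,0) -> (0,3): empty -> OK
  offset (0,1) -> (0,4): empty -> OK
  offset (1,1) -> (1,4): occupied ('#') -> FAIL
  offset (1,2) -> (1,5): empty -> OK
All cells valid: no

Answer: no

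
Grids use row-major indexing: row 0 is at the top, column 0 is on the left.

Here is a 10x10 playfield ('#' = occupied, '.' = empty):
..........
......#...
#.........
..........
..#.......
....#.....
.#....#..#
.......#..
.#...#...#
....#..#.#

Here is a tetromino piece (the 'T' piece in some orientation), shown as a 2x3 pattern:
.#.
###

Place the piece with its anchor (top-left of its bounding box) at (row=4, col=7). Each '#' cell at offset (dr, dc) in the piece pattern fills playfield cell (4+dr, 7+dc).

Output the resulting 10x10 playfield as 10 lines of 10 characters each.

Fill (4+0,7+1) = (4,8)
Fill (4+1,7+0) = (5,7)
Fill (4+1,7+1) = (5,8)
Fill (4+1,7+2) = (5,9)

Answer: ..........
......#...
#.........
..........
..#.....#.
....#..###
.#....#..#
.......#..
.#...#...#
....#..#.#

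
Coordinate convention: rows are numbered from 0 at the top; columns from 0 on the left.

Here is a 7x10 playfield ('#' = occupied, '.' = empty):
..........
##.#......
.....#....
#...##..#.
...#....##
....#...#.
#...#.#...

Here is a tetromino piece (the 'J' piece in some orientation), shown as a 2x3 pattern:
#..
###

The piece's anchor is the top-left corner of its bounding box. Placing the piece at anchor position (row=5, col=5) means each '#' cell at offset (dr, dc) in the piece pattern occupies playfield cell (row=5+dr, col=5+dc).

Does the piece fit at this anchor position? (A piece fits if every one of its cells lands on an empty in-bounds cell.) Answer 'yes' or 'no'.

Answer: no

Derivation:
Check each piece cell at anchor (5, 5):
  offset (0,0) -> (5,5): empty -> OK
  offset (1,0) -> (6,5): empty -> OK
  offset (1,1) -> (6,6): occupied ('#') -> FAIL
  offset (1,2) -> (6,7): empty -> OK
All cells valid: no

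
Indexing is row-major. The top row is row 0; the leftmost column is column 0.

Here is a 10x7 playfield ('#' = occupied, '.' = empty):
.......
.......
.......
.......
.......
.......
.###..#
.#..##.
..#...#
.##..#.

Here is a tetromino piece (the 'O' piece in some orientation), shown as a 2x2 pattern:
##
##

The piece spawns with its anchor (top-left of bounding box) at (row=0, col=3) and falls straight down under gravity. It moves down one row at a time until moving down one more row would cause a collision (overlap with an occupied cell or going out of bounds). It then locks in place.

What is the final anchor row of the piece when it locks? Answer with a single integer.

Answer: 4

Derivation:
Spawn at (row=0, col=3). Try each row:
  row 0: fits
  row 1: fits
  row 2: fits
  row 3: fits
  row 4: fits
  row 5: blocked -> lock at row 4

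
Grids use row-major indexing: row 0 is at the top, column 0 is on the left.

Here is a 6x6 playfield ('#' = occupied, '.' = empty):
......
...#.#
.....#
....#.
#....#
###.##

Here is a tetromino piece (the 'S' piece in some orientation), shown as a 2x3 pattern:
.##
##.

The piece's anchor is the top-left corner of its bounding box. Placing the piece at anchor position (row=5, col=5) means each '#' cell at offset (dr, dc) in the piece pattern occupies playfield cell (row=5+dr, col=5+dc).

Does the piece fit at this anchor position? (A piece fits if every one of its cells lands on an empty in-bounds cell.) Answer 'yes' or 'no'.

Answer: no

Derivation:
Check each piece cell at anchor (5, 5):
  offset (0,1) -> (5,6): out of bounds -> FAIL
  offset (0,2) -> (5,7): out of bounds -> FAIL
  offset (1,0) -> (6,5): out of bounds -> FAIL
  offset (1,1) -> (6,6): out of bounds -> FAIL
All cells valid: no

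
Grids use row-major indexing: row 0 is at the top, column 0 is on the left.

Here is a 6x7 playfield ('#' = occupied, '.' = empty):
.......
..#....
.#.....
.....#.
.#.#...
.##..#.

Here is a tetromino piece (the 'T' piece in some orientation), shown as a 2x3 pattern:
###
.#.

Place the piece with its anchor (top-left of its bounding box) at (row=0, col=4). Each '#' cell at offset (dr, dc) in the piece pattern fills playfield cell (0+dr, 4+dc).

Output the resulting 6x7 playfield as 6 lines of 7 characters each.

Answer: ....###
..#..#.
.#.....
.....#.
.#.#...
.##..#.

Derivation:
Fill (0+0,4+0) = (0,4)
Fill (0+0,4+1) = (0,5)
Fill (0+0,4+2) = (0,6)
Fill (0+1,4+1) = (1,5)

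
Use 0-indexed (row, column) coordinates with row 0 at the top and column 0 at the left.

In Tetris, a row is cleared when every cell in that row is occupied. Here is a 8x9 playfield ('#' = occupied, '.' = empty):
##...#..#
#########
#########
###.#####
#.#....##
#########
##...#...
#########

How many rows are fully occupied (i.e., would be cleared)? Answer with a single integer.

Answer: 4

Derivation:
Check each row:
  row 0: 5 empty cells -> not full
  row 1: 0 empty cells -> FULL (clear)
  row 2: 0 empty cells -> FULL (clear)
  row 3: 1 empty cell -> not full
  row 4: 5 empty cells -> not full
  row 5: 0 empty cells -> FULL (clear)
  row 6: 6 empty cells -> not full
  row 7: 0 empty cells -> FULL (clear)
Total rows cleared: 4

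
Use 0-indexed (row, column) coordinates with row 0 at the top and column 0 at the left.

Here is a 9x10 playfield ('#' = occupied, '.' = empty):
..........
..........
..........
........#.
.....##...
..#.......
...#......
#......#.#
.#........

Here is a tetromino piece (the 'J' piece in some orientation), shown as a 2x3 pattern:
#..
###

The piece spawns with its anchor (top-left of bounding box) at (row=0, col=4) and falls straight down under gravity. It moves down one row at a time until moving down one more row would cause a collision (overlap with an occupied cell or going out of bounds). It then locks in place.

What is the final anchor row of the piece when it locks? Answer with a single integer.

Answer: 2

Derivation:
Spawn at (row=0, col=4). Try each row:
  row 0: fits
  row 1: fits
  row 2: fits
  row 3: blocked -> lock at row 2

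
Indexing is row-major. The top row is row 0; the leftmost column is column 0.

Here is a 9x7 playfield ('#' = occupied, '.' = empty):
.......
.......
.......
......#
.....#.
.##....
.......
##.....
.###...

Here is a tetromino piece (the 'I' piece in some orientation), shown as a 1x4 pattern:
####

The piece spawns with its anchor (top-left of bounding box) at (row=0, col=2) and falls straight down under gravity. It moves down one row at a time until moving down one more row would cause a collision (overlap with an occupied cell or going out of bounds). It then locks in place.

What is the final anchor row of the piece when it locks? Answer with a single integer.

Answer: 3

Derivation:
Spawn at (row=0, col=2). Try each row:
  row 0: fits
  row 1: fits
  row 2: fits
  row 3: fits
  row 4: blocked -> lock at row 3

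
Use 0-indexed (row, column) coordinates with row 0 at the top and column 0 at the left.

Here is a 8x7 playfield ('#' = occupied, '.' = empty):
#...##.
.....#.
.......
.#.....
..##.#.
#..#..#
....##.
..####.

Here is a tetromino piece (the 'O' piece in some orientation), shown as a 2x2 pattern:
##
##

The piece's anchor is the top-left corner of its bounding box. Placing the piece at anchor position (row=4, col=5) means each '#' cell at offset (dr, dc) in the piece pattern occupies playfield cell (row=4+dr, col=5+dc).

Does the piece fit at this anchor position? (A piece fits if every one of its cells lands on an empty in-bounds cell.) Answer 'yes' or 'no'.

Check each piece cell at anchor (4, 5):
  offset (0,0) -> (4,5): occupied ('#') -> FAIL
  offset (0,1) -> (4,6): empty -> OK
  offset (1,0) -> (5,5): empty -> OK
  offset (1,1) -> (5,6): occupied ('#') -> FAIL
All cells valid: no

Answer: no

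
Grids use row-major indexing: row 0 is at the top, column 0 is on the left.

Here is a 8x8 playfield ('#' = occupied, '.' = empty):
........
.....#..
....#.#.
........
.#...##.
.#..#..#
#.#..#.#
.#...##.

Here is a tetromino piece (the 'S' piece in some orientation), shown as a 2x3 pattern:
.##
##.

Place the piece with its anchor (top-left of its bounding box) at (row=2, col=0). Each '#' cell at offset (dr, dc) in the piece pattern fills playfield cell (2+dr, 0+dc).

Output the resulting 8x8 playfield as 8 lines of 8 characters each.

Fill (2+0,0+1) = (2,1)
Fill (2+0,0+2) = (2,2)
Fill (2+1,0+0) = (3,0)
Fill (2+1,0+1) = (3,1)

Answer: ........
.....#..
.##.#.#.
##......
.#...##.
.#..#..#
#.#..#.#
.#...##.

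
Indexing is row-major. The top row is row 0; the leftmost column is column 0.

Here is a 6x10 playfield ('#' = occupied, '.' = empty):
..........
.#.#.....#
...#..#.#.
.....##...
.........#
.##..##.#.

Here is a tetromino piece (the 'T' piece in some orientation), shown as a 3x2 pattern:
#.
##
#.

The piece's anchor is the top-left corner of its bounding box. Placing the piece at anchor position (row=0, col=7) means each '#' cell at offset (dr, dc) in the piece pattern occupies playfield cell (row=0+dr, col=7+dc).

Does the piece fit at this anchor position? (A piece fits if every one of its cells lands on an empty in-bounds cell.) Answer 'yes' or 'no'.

Answer: yes

Derivation:
Check each piece cell at anchor (0, 7):
  offset (0,0) -> (0,7): empty -> OK
  offset (1,0) -> (1,7): empty -> OK
  offset (1,1) -> (1,8): empty -> OK
  offset (2,0) -> (2,7): empty -> OK
All cells valid: yes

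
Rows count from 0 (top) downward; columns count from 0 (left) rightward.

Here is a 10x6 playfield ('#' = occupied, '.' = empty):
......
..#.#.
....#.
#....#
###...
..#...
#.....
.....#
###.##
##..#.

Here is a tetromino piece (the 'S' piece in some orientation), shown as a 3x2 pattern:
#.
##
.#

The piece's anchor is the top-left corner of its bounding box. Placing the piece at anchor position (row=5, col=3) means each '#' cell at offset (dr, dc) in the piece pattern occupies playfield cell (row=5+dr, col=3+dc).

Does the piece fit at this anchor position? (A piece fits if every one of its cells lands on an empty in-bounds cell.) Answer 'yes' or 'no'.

Check each piece cell at anchor (5, 3):
  offset (0,0) -> (5,3): empty -> OK
  offset (1,0) -> (6,3): empty -> OK
  offset (1,1) -> (6,4): empty -> OK
  offset (2,1) -> (7,4): empty -> OK
All cells valid: yes

Answer: yes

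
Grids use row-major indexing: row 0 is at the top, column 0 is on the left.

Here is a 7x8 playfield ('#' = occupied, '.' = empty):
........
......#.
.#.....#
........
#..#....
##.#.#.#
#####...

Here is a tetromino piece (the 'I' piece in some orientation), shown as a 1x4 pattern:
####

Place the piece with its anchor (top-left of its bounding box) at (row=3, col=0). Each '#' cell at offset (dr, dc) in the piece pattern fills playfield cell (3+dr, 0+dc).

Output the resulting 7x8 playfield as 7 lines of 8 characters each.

Fill (3+0,0+0) = (3,0)
Fill (3+0,0+1) = (3,1)
Fill (3+0,0+2) = (3,2)
Fill (3+0,0+3) = (3,3)

Answer: ........
......#.
.#.....#
####....
#..#....
##.#.#.#
#####...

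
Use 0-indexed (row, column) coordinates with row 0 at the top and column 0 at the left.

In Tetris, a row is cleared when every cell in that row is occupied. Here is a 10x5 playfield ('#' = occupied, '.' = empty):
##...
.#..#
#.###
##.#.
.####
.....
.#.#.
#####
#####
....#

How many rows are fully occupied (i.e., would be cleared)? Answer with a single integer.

Answer: 2

Derivation:
Check each row:
  row 0: 3 empty cells -> not full
  row 1: 3 empty cells -> not full
  row 2: 1 empty cell -> not full
  row 3: 2 empty cells -> not full
  row 4: 1 empty cell -> not full
  row 5: 5 empty cells -> not full
  row 6: 3 empty cells -> not full
  row 7: 0 empty cells -> FULL (clear)
  row 8: 0 empty cells -> FULL (clear)
  row 9: 4 empty cells -> not full
Total rows cleared: 2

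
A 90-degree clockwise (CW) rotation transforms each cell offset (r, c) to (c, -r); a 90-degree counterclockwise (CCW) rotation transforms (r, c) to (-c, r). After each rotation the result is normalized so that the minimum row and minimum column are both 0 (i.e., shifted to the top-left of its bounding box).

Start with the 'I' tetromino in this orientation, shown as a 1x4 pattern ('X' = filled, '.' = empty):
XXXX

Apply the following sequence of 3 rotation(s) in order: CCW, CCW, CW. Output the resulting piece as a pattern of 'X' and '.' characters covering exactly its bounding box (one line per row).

Answer: X
X
X
X

Derivation:
Start:
XXXX
After rotation 1 (CCW):
X
X
X
X
After rotation 2 (CCW):
XXXX
After rotation 3 (CW):
X
X
X
X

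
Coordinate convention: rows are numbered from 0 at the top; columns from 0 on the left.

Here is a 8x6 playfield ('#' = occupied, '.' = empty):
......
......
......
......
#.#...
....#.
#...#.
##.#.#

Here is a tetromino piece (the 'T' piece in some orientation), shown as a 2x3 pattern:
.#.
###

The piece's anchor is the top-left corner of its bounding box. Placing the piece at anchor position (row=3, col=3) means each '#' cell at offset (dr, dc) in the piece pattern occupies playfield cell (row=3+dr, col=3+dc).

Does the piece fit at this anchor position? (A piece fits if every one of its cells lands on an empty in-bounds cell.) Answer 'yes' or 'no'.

Check each piece cell at anchor (3, 3):
  offset (0,1) -> (3,4): empty -> OK
  offset (1,0) -> (4,3): empty -> OK
  offset (1,1) -> (4,4): empty -> OK
  offset (1,2) -> (4,5): empty -> OK
All cells valid: yes

Answer: yes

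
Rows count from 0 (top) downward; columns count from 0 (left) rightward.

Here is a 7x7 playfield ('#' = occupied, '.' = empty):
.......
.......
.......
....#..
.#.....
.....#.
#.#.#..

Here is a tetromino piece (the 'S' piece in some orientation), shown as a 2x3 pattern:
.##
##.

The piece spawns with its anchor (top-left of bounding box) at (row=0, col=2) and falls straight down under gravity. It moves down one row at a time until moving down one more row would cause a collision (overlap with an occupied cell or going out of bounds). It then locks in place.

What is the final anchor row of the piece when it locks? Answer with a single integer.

Answer: 2

Derivation:
Spawn at (row=0, col=2). Try each row:
  row 0: fits
  row 1: fits
  row 2: fits
  row 3: blocked -> lock at row 2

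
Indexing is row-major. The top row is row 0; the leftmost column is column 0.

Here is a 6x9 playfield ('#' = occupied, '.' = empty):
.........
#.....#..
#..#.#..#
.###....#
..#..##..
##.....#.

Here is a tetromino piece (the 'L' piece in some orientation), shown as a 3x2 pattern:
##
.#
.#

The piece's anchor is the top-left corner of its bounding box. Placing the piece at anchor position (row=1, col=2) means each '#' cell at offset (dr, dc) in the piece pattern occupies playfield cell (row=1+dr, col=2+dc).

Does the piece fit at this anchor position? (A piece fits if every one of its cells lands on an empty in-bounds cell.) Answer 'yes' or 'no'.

Answer: no

Derivation:
Check each piece cell at anchor (1, 2):
  offset (0,0) -> (1,2): empty -> OK
  offset (0,1) -> (1,3): empty -> OK
  offset (1,1) -> (2,3): occupied ('#') -> FAIL
  offset (2,1) -> (3,3): occupied ('#') -> FAIL
All cells valid: no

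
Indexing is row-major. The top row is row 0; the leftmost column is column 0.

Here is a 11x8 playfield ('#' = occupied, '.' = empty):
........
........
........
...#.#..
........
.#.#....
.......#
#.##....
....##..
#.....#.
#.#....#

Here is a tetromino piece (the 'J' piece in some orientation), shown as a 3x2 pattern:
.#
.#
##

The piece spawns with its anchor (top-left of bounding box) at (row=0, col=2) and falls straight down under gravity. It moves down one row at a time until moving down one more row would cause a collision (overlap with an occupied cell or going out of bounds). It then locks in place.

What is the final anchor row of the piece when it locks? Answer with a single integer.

Spawn at (row=0, col=2). Try each row:
  row 0: fits
  row 1: blocked -> lock at row 0

Answer: 0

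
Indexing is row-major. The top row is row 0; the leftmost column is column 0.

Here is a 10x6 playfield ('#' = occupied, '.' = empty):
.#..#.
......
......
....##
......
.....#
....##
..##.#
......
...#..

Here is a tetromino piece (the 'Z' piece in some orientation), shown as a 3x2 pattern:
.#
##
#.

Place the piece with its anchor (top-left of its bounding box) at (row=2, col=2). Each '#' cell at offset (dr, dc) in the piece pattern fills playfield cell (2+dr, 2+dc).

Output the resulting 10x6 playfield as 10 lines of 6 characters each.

Fill (2+0,2+1) = (2,3)
Fill (2+1,2+0) = (3,2)
Fill (2+1,2+1) = (3,3)
Fill (2+2,2+0) = (4,2)

Answer: .#..#.
......
...#..
..####
..#...
.....#
....##
..##.#
......
...#..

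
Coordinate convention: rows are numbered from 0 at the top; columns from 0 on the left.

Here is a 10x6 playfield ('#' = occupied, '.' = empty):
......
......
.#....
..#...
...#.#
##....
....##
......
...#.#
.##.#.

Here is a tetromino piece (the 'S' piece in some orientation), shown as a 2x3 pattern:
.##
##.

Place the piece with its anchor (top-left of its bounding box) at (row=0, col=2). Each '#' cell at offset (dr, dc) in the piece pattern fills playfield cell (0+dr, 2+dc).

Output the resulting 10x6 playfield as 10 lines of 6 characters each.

Answer: ...##.
..##..
.#....
..#...
...#.#
##....
....##
......
...#.#
.##.#.

Derivation:
Fill (0+0,2+1) = (0,3)
Fill (0+0,2+2) = (0,4)
Fill (0+1,2+0) = (1,2)
Fill (0+1,2+1) = (1,3)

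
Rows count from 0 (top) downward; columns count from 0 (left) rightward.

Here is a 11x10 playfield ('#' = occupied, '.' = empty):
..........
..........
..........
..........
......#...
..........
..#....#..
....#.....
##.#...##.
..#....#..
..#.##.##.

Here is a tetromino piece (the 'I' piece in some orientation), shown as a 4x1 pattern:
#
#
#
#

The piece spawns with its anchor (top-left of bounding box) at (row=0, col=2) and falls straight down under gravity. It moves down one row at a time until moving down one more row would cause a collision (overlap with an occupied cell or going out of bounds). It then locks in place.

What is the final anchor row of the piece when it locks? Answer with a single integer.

Spawn at (row=0, col=2). Try each row:
  row 0: fits
  row 1: fits
  row 2: fits
  row 3: blocked -> lock at row 2

Answer: 2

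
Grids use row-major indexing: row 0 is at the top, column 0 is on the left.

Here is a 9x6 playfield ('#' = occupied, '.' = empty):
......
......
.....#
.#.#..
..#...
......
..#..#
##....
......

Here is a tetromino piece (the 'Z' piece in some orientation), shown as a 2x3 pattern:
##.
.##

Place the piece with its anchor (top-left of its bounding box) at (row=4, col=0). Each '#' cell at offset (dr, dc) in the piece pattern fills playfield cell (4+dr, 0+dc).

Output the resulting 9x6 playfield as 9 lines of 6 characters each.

Answer: ......
......
.....#
.#.#..
###...
.##...
..#..#
##....
......

Derivation:
Fill (4+0,0+0) = (4,0)
Fill (4+0,0+1) = (4,1)
Fill (4+1,0+1) = (5,1)
Fill (4+1,0+2) = (5,2)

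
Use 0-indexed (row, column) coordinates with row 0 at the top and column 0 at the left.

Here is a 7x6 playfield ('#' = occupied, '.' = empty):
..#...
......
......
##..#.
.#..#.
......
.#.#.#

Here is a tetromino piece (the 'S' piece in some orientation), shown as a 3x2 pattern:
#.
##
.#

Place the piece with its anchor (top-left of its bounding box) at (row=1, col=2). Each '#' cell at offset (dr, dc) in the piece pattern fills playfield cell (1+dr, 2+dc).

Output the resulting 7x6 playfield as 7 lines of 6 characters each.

Answer: ..#...
..#...
..##..
##.##.
.#..#.
......
.#.#.#

Derivation:
Fill (1+0,2+0) = (1,2)
Fill (1+1,2+0) = (2,2)
Fill (1+1,2+1) = (2,3)
Fill (1+2,2+1) = (3,3)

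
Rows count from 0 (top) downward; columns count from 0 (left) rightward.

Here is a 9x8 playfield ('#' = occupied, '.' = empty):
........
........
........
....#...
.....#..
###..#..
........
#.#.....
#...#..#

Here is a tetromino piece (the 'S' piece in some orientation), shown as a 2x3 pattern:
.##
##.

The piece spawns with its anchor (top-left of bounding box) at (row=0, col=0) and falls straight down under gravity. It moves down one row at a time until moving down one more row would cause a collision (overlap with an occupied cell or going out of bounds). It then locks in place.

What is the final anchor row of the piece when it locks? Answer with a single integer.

Answer: 3

Derivation:
Spawn at (row=0, col=0). Try each row:
  row 0: fits
  row 1: fits
  row 2: fits
  row 3: fits
  row 4: blocked -> lock at row 3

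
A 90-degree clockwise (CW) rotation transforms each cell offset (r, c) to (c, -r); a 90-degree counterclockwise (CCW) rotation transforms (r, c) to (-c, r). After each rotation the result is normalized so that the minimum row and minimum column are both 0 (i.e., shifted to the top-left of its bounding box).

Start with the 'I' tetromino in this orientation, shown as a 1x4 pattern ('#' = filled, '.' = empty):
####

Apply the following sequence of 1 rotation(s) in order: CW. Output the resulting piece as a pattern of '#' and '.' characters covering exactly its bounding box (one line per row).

Start:
####
After rotation 1 (CW):
#
#
#
#

Answer: #
#
#
#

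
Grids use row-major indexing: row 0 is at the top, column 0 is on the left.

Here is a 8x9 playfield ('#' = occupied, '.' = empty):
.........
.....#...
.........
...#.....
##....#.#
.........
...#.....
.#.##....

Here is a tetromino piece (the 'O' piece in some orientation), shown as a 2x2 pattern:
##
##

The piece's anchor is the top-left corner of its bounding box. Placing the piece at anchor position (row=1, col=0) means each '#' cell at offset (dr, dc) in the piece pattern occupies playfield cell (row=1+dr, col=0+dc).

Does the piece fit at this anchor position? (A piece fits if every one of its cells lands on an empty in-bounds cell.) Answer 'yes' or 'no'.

Check each piece cell at anchor (1, 0):
  offset (0,0) -> (1,0): empty -> OK
  offset (0,1) -> (1,1): empty -> OK
  offset (1,0) -> (2,0): empty -> OK
  offset (1,1) -> (2,1): empty -> OK
All cells valid: yes

Answer: yes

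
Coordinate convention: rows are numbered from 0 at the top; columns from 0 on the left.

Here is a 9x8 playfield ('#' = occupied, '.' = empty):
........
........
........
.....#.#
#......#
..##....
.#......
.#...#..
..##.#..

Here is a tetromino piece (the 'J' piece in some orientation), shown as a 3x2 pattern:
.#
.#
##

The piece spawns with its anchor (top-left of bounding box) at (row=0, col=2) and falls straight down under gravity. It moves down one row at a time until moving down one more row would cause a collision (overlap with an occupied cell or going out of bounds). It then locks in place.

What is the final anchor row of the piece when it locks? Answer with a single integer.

Answer: 2

Derivation:
Spawn at (row=0, col=2). Try each row:
  row 0: fits
  row 1: fits
  row 2: fits
  row 3: blocked -> lock at row 2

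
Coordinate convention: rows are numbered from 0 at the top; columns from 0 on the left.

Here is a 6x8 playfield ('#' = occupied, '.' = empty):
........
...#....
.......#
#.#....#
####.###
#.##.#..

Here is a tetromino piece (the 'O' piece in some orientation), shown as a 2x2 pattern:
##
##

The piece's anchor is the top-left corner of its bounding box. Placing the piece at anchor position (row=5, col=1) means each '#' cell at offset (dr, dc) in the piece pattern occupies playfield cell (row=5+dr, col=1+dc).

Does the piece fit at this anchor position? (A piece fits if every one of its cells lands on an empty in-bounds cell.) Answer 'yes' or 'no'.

Answer: no

Derivation:
Check each piece cell at anchor (5, 1):
  offset (0,0) -> (5,1): empty -> OK
  offset (0,1) -> (5,2): occupied ('#') -> FAIL
  offset (1,0) -> (6,1): out of bounds -> FAIL
  offset (1,1) -> (6,2): out of bounds -> FAIL
All cells valid: no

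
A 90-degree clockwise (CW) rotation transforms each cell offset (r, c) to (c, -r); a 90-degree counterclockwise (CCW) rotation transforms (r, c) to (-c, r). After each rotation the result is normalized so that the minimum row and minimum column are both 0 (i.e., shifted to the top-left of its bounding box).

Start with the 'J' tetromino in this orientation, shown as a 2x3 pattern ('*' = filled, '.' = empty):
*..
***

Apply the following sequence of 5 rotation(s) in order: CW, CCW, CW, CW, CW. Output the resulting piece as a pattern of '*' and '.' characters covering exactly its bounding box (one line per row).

Start:
*..
***
After rotation 1 (CW):
**
*.
*.
After rotation 2 (CCW):
*..
***
After rotation 3 (CW):
**
*.
*.
After rotation 4 (CW):
***
..*
After rotation 5 (CW):
.*
.*
**

Answer: .*
.*
**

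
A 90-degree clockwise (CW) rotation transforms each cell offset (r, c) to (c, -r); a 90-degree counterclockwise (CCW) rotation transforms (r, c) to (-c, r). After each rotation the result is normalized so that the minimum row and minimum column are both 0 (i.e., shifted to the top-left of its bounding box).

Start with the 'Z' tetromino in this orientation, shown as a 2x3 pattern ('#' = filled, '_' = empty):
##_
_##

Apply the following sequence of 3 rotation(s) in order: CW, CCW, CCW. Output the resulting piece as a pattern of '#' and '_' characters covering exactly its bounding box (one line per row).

Answer: _#
##
#_

Derivation:
Start:
##_
_##
After rotation 1 (CW):
_#
##
#_
After rotation 2 (CCW):
##_
_##
After rotation 3 (CCW):
_#
##
#_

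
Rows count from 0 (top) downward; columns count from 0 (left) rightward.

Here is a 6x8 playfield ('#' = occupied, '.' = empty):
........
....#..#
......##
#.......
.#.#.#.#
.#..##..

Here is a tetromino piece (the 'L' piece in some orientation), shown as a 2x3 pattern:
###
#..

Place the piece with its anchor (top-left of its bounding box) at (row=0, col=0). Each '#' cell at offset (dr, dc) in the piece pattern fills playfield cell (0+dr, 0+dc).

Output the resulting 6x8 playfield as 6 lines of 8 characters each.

Answer: ###.....
#...#..#
......##
#.......
.#.#.#.#
.#..##..

Derivation:
Fill (0+0,0+0) = (0,0)
Fill (0+0,0+1) = (0,1)
Fill (0+0,0+2) = (0,2)
Fill (0+1,0+0) = (1,0)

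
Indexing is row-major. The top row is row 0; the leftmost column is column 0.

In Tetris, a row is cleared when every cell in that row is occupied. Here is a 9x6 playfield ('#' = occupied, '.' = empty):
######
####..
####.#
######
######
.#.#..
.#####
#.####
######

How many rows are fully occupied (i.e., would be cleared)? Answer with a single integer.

Check each row:
  row 0: 0 empty cells -> FULL (clear)
  row 1: 2 empty cells -> not full
  row 2: 1 empty cell -> not full
  row 3: 0 empty cells -> FULL (clear)
  row 4: 0 empty cells -> FULL (clear)
  row 5: 4 empty cells -> not full
  row 6: 1 empty cell -> not full
  row 7: 1 empty cell -> not full
  row 8: 0 empty cells -> FULL (clear)
Total rows cleared: 4

Answer: 4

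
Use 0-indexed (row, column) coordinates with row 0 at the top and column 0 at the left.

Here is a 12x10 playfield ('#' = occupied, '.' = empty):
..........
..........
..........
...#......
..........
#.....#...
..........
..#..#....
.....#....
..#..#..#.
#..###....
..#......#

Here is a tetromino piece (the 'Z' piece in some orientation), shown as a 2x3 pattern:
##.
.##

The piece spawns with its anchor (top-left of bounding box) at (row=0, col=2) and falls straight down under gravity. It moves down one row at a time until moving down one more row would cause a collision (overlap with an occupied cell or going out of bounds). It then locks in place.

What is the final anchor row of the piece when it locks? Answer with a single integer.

Answer: 1

Derivation:
Spawn at (row=0, col=2). Try each row:
  row 0: fits
  row 1: fits
  row 2: blocked -> lock at row 1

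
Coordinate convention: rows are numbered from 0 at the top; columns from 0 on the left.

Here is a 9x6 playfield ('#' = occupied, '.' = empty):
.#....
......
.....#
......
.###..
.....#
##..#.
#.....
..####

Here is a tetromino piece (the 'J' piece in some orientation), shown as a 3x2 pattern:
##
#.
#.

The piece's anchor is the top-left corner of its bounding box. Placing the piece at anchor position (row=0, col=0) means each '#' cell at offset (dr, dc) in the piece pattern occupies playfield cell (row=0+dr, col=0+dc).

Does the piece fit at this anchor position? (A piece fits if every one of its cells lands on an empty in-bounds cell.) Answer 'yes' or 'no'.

Answer: no

Derivation:
Check each piece cell at anchor (0, 0):
  offset (0,0) -> (0,0): empty -> OK
  offset (0,1) -> (0,1): occupied ('#') -> FAIL
  offset (1,0) -> (1,0): empty -> OK
  offset (2,0) -> (2,0): empty -> OK
All cells valid: no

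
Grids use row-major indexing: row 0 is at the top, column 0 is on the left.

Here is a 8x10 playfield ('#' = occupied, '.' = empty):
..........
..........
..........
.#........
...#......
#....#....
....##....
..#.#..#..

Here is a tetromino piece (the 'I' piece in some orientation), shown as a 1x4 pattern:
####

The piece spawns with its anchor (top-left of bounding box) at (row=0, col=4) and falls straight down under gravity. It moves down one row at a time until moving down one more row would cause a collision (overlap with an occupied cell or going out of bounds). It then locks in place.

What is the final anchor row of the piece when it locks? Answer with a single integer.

Answer: 4

Derivation:
Spawn at (row=0, col=4). Try each row:
  row 0: fits
  row 1: fits
  row 2: fits
  row 3: fits
  row 4: fits
  row 5: blocked -> lock at row 4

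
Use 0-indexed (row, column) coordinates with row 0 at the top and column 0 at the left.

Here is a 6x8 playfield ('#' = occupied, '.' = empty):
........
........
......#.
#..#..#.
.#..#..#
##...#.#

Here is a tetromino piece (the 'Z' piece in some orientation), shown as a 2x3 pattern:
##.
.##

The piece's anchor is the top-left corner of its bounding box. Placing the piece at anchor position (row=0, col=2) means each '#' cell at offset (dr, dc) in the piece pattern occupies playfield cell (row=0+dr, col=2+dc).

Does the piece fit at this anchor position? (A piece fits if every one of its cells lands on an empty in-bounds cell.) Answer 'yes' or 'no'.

Check each piece cell at anchor (0, 2):
  offset (0,0) -> (0,2): empty -> OK
  offset (0,1) -> (0,3): empty -> OK
  offset (1,1) -> (1,3): empty -> OK
  offset (1,2) -> (1,4): empty -> OK
All cells valid: yes

Answer: yes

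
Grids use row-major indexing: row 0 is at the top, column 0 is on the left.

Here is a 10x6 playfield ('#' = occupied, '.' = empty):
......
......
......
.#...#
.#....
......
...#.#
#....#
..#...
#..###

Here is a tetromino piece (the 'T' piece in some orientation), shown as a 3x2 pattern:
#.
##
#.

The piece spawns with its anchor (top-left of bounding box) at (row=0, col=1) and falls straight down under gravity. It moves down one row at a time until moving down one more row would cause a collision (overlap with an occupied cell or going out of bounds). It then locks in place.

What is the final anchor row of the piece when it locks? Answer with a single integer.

Answer: 0

Derivation:
Spawn at (row=0, col=1). Try each row:
  row 0: fits
  row 1: blocked -> lock at row 0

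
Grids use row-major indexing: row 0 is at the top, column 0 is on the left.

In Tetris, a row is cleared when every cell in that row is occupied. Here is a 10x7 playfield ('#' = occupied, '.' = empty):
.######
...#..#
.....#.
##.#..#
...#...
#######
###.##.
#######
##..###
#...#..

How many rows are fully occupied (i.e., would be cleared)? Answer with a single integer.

Check each row:
  row 0: 1 empty cell -> not full
  row 1: 5 empty cells -> not full
  row 2: 6 empty cells -> not full
  row 3: 3 empty cells -> not full
  row 4: 6 empty cells -> not full
  row 5: 0 empty cells -> FULL (clear)
  row 6: 2 empty cells -> not full
  row 7: 0 empty cells -> FULL (clear)
  row 8: 2 empty cells -> not full
  row 9: 5 empty cells -> not full
Total rows cleared: 2

Answer: 2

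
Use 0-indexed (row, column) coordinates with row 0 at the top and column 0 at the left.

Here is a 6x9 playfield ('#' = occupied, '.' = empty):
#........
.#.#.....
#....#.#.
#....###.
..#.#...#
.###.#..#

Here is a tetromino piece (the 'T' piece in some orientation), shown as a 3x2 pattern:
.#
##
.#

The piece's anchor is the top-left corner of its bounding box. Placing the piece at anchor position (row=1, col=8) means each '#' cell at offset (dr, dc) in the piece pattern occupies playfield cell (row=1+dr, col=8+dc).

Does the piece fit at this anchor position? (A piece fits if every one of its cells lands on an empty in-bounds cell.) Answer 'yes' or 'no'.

Answer: no

Derivation:
Check each piece cell at anchor (1, 8):
  offset (0,1) -> (1,9): out of bounds -> FAIL
  offset (1,0) -> (2,8): empty -> OK
  offset (1,1) -> (2,9): out of bounds -> FAIL
  offset (2,1) -> (3,9): out of bounds -> FAIL
All cells valid: no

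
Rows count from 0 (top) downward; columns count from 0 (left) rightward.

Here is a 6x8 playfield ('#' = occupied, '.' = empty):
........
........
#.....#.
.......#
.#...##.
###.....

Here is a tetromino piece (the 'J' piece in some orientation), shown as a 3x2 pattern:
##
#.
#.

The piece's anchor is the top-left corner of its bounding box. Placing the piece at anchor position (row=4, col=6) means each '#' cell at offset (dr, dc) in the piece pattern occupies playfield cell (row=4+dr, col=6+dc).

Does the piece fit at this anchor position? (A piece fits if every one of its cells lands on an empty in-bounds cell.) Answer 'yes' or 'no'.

Check each piece cell at anchor (4, 6):
  offset (0,0) -> (4,6): occupied ('#') -> FAIL
  offset (0,1) -> (4,7): empty -> OK
  offset (1,0) -> (5,6): empty -> OK
  offset (2,0) -> (6,6): out of bounds -> FAIL
All cells valid: no

Answer: no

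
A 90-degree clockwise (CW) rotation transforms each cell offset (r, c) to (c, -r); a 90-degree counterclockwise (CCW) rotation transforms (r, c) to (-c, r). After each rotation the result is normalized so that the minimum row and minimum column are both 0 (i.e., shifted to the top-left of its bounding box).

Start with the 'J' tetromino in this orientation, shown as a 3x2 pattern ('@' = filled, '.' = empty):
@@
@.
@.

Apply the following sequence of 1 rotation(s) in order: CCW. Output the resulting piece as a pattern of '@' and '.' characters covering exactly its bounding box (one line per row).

Start:
@@
@.
@.
After rotation 1 (CCW):
@..
@@@

Answer: @..
@@@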